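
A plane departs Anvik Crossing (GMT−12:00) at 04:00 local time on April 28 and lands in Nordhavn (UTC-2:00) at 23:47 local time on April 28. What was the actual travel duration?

Departure in UTC: 04:00 + 12:00 = 16:00 on Apr 28.
Arrival in UTC: 23:47 + 2:00 = 01:47 on Apr 29.
Elapsed = 01:47 − 16:00 (+1 day) = 9 hours 47 minutes.

9 hours 47 minutes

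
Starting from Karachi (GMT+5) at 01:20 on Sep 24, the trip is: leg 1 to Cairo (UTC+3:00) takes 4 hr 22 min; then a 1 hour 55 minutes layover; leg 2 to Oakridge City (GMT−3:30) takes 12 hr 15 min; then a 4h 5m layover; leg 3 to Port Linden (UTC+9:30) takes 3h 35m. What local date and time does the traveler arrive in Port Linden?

Convert departure to UTC: 01:20 − 5:00 = 20:20 UTC on Sep 23.
Add 4 hours and 22 minutes leg 1 → 00:42 UTC (Sep 24).
Add 1 hour and 55 minutes layover in Cairo → 02:37 UTC.
Add 12 hours 15 minutes leg 2 → 14:52 UTC.
Add 4 hours 5 minutes layover in Oakridge City → 18:57 UTC.
Add 3 hours 35 minutes leg 3 → 22:32 UTC.
Port Linden is UTC+9:30, so local arrival = 22:32 + 9:30 = 08:02 on Sep 25.

08:02 on Sep 25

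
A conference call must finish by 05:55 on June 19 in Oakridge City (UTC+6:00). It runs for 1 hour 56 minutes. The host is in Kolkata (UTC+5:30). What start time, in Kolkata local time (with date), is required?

03:29 on June 19

Target end time in UTC: 05:55 − 6:00 = 23:55 on Jun 18.
Subtract 1 hour 56 minutes → start 21:59 UTC on Jun 18.
Kolkata is UTC+5:30: 21:59 + 5:30 = 03:29 on Jun 19.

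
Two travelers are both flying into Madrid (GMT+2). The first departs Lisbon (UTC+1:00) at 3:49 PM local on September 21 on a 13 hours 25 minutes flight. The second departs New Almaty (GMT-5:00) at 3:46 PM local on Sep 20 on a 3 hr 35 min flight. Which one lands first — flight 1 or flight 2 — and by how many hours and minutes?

the second, by 27 hours 53 minutes

Flight 1 in UTC: 3:49 PM − 1:00 = 2:49 PM on Sep 21.
+13 hours 25 minutes → arrive 4:14 AM UTC on Sep 22.
Flight 2 in UTC: 3:46 PM + 5:00 = 8:46 PM on Sep 20.
+3 hours and 35 minutes → arrive 12:21 AM UTC on Sep 21.
Flight 2 lands earlier by 27 hours 53 minutes.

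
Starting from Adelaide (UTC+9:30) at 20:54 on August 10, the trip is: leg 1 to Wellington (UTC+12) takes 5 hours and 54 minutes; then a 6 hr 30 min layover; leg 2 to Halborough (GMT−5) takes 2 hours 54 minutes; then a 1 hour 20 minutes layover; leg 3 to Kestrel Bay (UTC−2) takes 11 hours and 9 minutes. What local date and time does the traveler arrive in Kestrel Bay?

13:11 on August 11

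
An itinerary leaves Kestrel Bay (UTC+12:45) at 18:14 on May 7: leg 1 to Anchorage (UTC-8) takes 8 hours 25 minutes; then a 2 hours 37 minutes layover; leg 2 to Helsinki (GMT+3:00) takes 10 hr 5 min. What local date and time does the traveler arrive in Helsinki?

Convert departure to UTC: 18:14 − 12:45 = 05:29 UTC on May 7.
Add 8 hours 25 minutes leg 1 → 13:54 UTC.
Add 2 hours and 37 minutes layover in Anchorage → 16:31 UTC.
Add 10 hours and 5 minutes leg 2 → 02:36 UTC (May 8).
Helsinki is UTC+3:00, so local arrival = 02:36 + 3:00 = 05:36 on May 8.

05:36 on May 8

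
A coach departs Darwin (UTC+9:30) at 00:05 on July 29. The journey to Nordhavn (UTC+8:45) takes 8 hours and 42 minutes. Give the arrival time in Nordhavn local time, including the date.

Nordhavn is 0:45 behind Darwin.
After 8 hours 42 minutes it is 08:47 in Darwin.
Shift by the zone difference: 08:47 − 0:45 = 08:02 on Jul 29 in Nordhavn.

08:02 on Jul 29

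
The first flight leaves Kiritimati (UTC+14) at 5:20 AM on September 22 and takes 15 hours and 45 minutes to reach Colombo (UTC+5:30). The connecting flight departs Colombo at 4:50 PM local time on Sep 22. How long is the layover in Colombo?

Convert departure to UTC: 5:20 AM − 14:00 = 3:20 PM UTC on Sep 21.
Add 15 hours 45 minutes flight time → 7:05 AM UTC (Sep 22).
Colombo is UTC+5:30, so local arrival = 7:05 AM + 5:30 = 12:35 PM on Sep 22.
Layover = 4:50 PM − 12:35 PM = 4 hours 15 minutes.

4 hours 15 minutes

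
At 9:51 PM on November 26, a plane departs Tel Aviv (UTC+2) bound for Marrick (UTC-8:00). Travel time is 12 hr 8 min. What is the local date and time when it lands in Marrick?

11:59 PM on Nov 26

Marrick is 10:00 behind Tel Aviv.
After 12 hours and 8 minutes it is 9:59 AM (Nov 27) in Tel Aviv.
Shift by the zone difference: 9:59 AM − 10:00 = 11:59 PM on Nov 26 in Marrick.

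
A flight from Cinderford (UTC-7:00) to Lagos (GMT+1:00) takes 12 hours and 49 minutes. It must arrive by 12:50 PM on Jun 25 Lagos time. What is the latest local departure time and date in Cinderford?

4:01 PM on June 24

Target arrival in UTC: 12:50 PM − 1:00 = 11:50 AM on Jun 25.
Subtract 12 hours 49 minutes → departure 11:01 PM UTC on Jun 24.
Cinderford is UTC−7:00: 11:01 PM − 7:00 = 4:01 PM on Jun 24.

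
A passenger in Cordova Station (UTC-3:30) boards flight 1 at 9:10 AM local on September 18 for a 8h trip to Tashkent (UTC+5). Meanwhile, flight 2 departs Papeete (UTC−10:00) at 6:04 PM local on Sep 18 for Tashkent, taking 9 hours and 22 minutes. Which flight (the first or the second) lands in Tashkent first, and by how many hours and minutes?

the first, by 16 hours 46 minutes

Flight 1 in UTC: 9:10 AM + 3:30 = 12:40 PM on Sep 18.
+8 hours → arrive 8:40 PM UTC on Sep 18.
Flight 2 in UTC: 6:04 PM + 10:00 = 4:04 AM on Sep 19.
+9 hours and 22 minutes → arrive 1:26 PM UTC on Sep 19.
Flight 1 lands earlier by 16 hours 46 minutes.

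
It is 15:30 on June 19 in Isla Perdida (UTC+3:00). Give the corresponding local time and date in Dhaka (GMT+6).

In UTC: 15:30 − 3:00 = 12:30 on Jun 19.
Dhaka is UTC+6:00: 12:30 + 6:00 = 18:30 on Jun 19.

18:30 on June 19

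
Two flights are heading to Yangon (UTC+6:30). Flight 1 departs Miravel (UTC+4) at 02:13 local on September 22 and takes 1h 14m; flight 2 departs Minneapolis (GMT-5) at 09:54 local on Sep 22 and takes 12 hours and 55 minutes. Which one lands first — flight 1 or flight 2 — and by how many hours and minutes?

the first, by 28 hours 22 minutes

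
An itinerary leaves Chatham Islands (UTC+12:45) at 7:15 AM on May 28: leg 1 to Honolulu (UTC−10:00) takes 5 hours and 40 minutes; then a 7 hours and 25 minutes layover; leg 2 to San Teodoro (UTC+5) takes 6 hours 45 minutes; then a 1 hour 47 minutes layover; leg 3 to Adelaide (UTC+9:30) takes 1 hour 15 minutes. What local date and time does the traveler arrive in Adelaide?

Convert departure to UTC: 7:15 AM − 12:45 = 6:30 PM UTC on May 27.
Add 5 hours and 40 minutes leg 1 → 12:10 AM UTC (May 28).
Add 7 hours and 25 minutes layover in Honolulu → 7:35 AM UTC.
Add 6 hours and 45 minutes leg 2 → 2:20 PM UTC.
Add 1 hour and 47 minutes layover in San Teodoro → 4:07 PM UTC.
Add 1 hour and 15 minutes leg 3 → 5:22 PM UTC.
Adelaide is UTC+9:30, so local arrival = 5:22 PM + 9:30 = 2:52 AM on May 29.

2:52 AM on May 29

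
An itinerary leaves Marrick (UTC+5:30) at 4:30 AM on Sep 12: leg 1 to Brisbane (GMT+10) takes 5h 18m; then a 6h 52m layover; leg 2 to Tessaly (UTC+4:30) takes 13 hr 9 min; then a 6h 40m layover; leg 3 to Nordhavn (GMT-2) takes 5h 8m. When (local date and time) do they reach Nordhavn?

Convert departure to UTC: 4:30 AM − 5:30 = 11:00 PM UTC on Sep 11.
Add 5 hours and 18 minutes leg 1 → 4:18 AM UTC (Sep 12).
Add 6 hours and 52 minutes layover in Brisbane → 11:10 AM UTC.
Add 13 hours and 9 minutes leg 2 → 12:19 AM UTC (Sep 13).
Add 6 hours and 40 minutes layover in Tessaly → 6:59 AM UTC.
Add 5 hours 8 minutes leg 3 → 12:07 PM UTC.
Nordhavn is UTC−2:00, so local arrival = 12:07 PM − 2:00 = 10:07 AM on Sep 13.

10:07 AM on Sep 13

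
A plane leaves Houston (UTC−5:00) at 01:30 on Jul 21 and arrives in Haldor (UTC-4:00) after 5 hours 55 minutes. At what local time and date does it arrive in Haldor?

Convert departure to UTC: 01:30 + 5:00 = 06:30 UTC on Jul 21.
Add 5 hours and 55 minutes travel time → 12:25 UTC.
Haldor is UTC−4:00, so local arrival = 12:25 − 4:00 = 08:25 on Jul 21.

08:25 on July 21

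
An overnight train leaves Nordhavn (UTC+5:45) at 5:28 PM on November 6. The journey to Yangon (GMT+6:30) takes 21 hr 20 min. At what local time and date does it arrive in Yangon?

3:33 PM on Nov 7

Yangon is 0:45 ahead of Nordhavn.
After 21 hours and 20 minutes it is 2:48 PM (Nov 7) in Nordhavn.
Shift by the zone difference: 2:48 PM + 0:45 = 3:33 PM on Nov 7 in Yangon.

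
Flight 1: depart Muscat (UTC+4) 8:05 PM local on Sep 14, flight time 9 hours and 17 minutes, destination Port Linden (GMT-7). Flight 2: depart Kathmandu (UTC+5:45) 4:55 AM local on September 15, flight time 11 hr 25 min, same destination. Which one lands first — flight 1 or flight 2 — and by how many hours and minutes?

Flight 1 in UTC: 8:05 PM − 4:00 = 4:05 PM on Sep 14.
+9 hours and 17 minutes → arrive 1:22 AM UTC on Sep 15.
Flight 2 in UTC: 4:55 AM − 5:45 = 11:10 PM on Sep 14.
+11 hours 25 minutes → arrive 10:35 AM UTC on Sep 15.
Flight 1 lands earlier by 9 hours 13 minutes.

the first, by 9 hours 13 minutes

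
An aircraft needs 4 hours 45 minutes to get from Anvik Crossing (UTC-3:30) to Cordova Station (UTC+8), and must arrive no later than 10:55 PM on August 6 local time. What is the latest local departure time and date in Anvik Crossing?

6:40 AM on Aug 6

Target arrival in UTC: 10:55 PM − 8:00 = 2:55 PM on Aug 6.
Subtract 4 hours 45 minutes → departure 10:10 AM UTC on Aug 6.
Anvik Crossing is UTC−3:30: 10:10 AM − 3:30 = 6:40 AM on Aug 6.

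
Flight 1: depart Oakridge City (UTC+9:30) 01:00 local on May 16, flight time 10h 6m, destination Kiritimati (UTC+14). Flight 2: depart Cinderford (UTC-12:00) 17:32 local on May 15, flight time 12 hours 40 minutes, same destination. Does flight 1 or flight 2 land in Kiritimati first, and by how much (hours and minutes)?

Flight 1 in UTC: 01:00 − 9:30 = 15:30 on May 15.
+10 hours 6 minutes → arrive 01:36 UTC on May 16.
Flight 2 in UTC: 17:32 + 12:00 = 05:32 on May 16.
+12 hours and 40 minutes → arrive 18:12 UTC on May 16.
Flight 1 lands earlier by 16 hours 36 minutes.

the first, by 16 hours 36 minutes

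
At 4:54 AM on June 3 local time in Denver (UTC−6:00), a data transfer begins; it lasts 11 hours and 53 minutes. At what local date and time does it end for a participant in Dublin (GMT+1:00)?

11:47 PM on Jun 3

Dublin is 7:00 ahead of Denver.
After 11 hours 53 minutes it is 4:47 PM in Denver.
Shift by the zone difference: 4:47 PM + 7:00 = 11:47 PM on Jun 3 in Dublin.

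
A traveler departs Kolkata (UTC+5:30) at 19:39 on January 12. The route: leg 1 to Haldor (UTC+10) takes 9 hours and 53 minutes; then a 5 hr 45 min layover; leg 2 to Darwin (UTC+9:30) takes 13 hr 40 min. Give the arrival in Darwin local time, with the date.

04:57 on January 14

Convert departure to UTC: 19:39 − 5:30 = 14:09 UTC on Jan 12.
Add 9 hours and 53 minutes leg 1 → 00:02 UTC (Jan 13).
Add 5 hours 45 minutes layover in Haldor → 05:47 UTC.
Add 13 hours 40 minutes leg 2 → 19:27 UTC.
Darwin is UTC+9:30, so local arrival = 19:27 + 9:30 = 04:57 on Jan 14.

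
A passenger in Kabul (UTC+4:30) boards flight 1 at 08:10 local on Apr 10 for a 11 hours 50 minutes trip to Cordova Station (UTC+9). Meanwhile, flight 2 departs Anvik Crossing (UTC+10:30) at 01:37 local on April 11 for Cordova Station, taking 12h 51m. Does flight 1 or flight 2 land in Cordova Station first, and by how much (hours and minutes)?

Flight 1 in UTC: 08:10 − 4:30 = 03:40 on Apr 10.
+11 hours and 50 minutes → arrive 15:30 UTC on Apr 10.
Flight 2 in UTC: 01:37 − 10:30 = 15:07 on Apr 10.
+12 hours 51 minutes → arrive 03:58 UTC on Apr 11.
Flight 1 lands earlier by 12 hours 28 minutes.

the first, by 12 hours 28 minutes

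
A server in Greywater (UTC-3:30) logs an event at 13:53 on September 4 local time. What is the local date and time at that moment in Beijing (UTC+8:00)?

Beijing is 11:30 ahead of Greywater.
Shift by the zone difference: 13:53 + 11:30 = 01:23 on Sep 5 in Beijing.

01:23 on September 5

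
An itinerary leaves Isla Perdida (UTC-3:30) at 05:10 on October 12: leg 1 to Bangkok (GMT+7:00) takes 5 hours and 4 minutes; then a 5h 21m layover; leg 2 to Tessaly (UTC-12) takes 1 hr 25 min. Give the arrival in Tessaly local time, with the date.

Convert departure to UTC: 05:10 + 3:30 = 08:40 UTC on Oct 12.
Add 5 hours and 4 minutes leg 1 → 13:44 UTC.
Add 5 hours 21 minutes layover in Bangkok → 19:05 UTC.
Add 1 hour and 25 minutes leg 2 → 20:30 UTC.
Tessaly is UTC−12:00, so local arrival = 20:30 − 12:00 = 08:30 on Oct 12.

08:30 on October 12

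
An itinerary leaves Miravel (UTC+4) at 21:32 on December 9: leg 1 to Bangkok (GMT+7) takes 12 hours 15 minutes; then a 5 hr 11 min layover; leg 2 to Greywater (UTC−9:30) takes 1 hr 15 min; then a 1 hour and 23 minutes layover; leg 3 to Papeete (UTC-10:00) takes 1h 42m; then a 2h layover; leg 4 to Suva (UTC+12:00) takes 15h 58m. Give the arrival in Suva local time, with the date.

21:16 on Dec 11

Convert departure to UTC: 21:32 − 4:00 = 17:32 UTC on Dec 9.
Add 12 hours 15 minutes leg 1 → 05:47 UTC (Dec 10).
Add 5 hours 11 minutes layover in Bangkok → 10:58 UTC.
Add 1 hour 15 minutes leg 2 → 12:13 UTC.
Add 1 hour and 23 minutes layover in Greywater → 13:36 UTC.
Add 1 hour 42 minutes leg 3 → 15:18 UTC.
Add 2 hours layover in Papeete → 17:18 UTC.
Add 15 hours and 58 minutes leg 4 → 09:16 UTC (Dec 11).
Suva is UTC+12:00, so local arrival = 09:16 + 12:00 = 21:16 on Dec 11.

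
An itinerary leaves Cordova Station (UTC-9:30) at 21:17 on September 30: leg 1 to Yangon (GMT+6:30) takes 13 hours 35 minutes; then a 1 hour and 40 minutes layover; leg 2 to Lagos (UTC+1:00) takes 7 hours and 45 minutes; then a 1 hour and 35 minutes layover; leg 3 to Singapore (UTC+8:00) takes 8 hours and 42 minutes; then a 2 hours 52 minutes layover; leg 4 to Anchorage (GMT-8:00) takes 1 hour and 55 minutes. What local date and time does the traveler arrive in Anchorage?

12:51 on October 2

Convert departure to UTC: 21:17 + 9:30 = 06:47 UTC on Oct 1.
Add 13 hours 35 minutes leg 1 → 20:22 UTC.
Add 1 hour 40 minutes layover in Yangon → 22:02 UTC.
Add 7 hours 45 minutes leg 2 → 05:47 UTC (Oct 2).
Add 1 hour and 35 minutes layover in Lagos → 07:22 UTC.
Add 8 hours and 42 minutes leg 3 → 16:04 UTC.
Add 2 hours and 52 minutes layover in Singapore → 18:56 UTC.
Add 1 hour 55 minutes leg 4 → 20:51 UTC.
Anchorage is UTC−8:00, so local arrival = 20:51 − 8:00 = 12:51 on Oct 2.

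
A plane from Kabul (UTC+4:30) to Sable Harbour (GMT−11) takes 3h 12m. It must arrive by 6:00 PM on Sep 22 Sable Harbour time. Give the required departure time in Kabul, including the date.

Target arrival in UTC: 6:00 PM + 11:00 = 5:00 AM on Sep 23.
Subtract 3 hours and 12 minutes → departure 1:48 AM UTC on Sep 23.
Kabul is UTC+4:30: 1:48 AM + 4:30 = 6:18 AM on Sep 23.

6:18 AM on Sep 23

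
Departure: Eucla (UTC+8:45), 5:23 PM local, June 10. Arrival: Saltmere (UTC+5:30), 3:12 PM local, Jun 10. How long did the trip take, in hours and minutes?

1 hour 4 minutes

Saltmere is 3:15 behind Eucla.
Clock-face elapsed time (ignoring zones) is −2 hours 11 minutes.
Actual elapsed = −2 hours 11 minutes + 3:15 = 1 hour 4 minutes.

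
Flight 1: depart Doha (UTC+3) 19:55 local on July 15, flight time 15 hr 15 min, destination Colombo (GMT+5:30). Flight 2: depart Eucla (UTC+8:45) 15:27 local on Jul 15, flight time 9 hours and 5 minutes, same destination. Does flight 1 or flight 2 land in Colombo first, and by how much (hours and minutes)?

Flight 1 in UTC: 19:55 − 3:00 = 16:55 on Jul 15.
+15 hours and 15 minutes → arrive 08:10 UTC on Jul 16.
Flight 2 in UTC: 15:27 − 8:45 = 06:42 on Jul 15.
+9 hours 5 minutes → arrive 15:47 UTC on Jul 15.
Flight 2 lands earlier by 16 hours 23 minutes.

the second, by 16 hours 23 minutes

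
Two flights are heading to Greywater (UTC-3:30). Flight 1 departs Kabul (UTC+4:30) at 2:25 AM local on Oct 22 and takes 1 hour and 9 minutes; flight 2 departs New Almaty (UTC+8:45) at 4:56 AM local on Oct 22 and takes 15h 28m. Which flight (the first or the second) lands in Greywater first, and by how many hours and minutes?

the first, by 12 hours 35 minutes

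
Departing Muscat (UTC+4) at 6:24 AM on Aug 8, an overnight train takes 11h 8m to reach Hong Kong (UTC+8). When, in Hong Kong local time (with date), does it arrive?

9:32 PM on August 8

Convert departure to UTC: 6:24 AM − 4:00 = 2:24 AM UTC on Aug 8.
Add 11 hours 8 minutes travel time → 1:32 PM UTC.
Hong Kong is UTC+8:00, so local arrival = 1:32 PM + 8:00 = 9:32 PM on Aug 8.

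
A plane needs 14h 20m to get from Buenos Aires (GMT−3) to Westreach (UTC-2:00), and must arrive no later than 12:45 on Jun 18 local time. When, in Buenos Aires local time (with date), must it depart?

Target arrival in UTC: 12:45 + 2:00 = 14:45 on Jun 18.
Subtract 14 hours 20 minutes → departure 00:25 UTC on Jun 18.
Buenos Aires is UTC−3:00: 00:25 − 3:00 = 21:25 on Jun 17.

21:25 on Jun 17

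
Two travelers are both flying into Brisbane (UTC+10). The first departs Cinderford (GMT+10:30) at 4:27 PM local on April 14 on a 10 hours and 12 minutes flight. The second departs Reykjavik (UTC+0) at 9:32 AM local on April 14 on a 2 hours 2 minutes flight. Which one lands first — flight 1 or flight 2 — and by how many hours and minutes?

Flight 1 in UTC: 4:27 PM − 10:30 = 5:57 AM on Apr 14.
+10 hours and 12 minutes → arrive 4:09 PM UTC on Apr 14.
Flight 2 departs at 9:32 AM UTC (Apr 14).
+2 hours and 2 minutes → arrive 11:34 AM UTC on Apr 14.
Flight 2 lands earlier by 4 hours 35 minutes.

the second, by 4 hours 35 minutes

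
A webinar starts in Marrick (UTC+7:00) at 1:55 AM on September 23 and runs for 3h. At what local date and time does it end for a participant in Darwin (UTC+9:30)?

Convert start to UTC: 1:55 AM − 7:00 = 6:55 PM UTC on Sep 22.
Add 3 hours duration → 9:55 PM UTC.
Darwin is UTC+9:30, so local end time = 9:55 PM + 9:30 = 7:25 AM on Sep 23.

7:25 AM on September 23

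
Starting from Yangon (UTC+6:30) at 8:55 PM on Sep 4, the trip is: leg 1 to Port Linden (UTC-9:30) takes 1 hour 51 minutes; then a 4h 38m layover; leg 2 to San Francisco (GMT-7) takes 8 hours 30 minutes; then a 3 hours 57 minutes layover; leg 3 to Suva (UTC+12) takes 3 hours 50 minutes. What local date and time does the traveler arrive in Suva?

Convert departure to UTC: 8:55 PM − 6:30 = 2:25 PM UTC on Sep 4.
Add 1 hour and 51 minutes leg 1 → 4:16 PM UTC.
Add 4 hours 38 minutes layover in Port Linden → 8:54 PM UTC.
Add 8 hours and 30 minutes leg 2 → 5:24 AM UTC (Sep 5).
Add 3 hours 57 minutes layover in San Francisco → 9:21 AM UTC.
Add 3 hours and 50 minutes leg 3 → 1:11 PM UTC.
Suva is UTC+12:00, so local arrival = 1:11 PM + 12:00 = 1:11 AM on Sep 6.

1:11 AM on Sep 6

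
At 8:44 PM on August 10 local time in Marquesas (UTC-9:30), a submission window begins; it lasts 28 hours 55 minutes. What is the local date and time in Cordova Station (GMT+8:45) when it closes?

Convert start to UTC: 8:44 PM + 9:30 = 6:14 AM UTC on Aug 11.
Add 28 hours and 55 minutes duration → 11:09 AM UTC (Aug 12).
Cordova Station is UTC+8:45, so local end time = 11:09 AM + 8:45 = 7:54 PM on Aug 12.

7:54 PM on Aug 12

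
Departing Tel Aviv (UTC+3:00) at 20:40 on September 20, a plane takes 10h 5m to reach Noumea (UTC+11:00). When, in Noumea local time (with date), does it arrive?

Convert departure to UTC: 20:40 − 3:00 = 17:40 UTC on Sep 20.
Add 10 hours and 5 minutes travel time → 03:45 UTC (Sep 21).
Noumea is UTC+11:00, so local arrival = 03:45 + 11:00 = 14:45 on Sep 21.

14:45 on September 21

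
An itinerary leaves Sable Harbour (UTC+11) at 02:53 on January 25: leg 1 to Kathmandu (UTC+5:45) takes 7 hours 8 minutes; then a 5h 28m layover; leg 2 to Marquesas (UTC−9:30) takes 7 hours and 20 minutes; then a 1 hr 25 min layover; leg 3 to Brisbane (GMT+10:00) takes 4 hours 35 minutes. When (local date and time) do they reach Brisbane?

Convert departure to UTC: 02:53 − 11:00 = 15:53 UTC on Jan 24.
Add 7 hours and 8 minutes leg 1 → 23:01 UTC.
Add 5 hours and 28 minutes layover in Kathmandu → 04:29 UTC (Jan 25).
Add 7 hours and 20 minutes leg 2 → 11:49 UTC.
Add 1 hour 25 minutes layover in Marquesas → 13:14 UTC.
Add 4 hours and 35 minutes leg 3 → 17:49 UTC.
Brisbane is UTC+10:00, so local arrival = 17:49 + 10:00 = 03:49 on Jan 26.

03:49 on January 26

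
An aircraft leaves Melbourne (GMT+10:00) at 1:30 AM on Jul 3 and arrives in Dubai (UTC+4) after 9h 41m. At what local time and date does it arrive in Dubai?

Convert departure to UTC: 1:30 AM − 10:00 = 3:30 PM UTC on Jul 2.
Add 9 hours and 41 minutes travel time → 1:11 AM UTC (Jul 3).
Dubai is UTC+4:00, so local arrival = 1:11 AM + 4:00 = 5:11 AM on Jul 3.

5:11 AM on Jul 3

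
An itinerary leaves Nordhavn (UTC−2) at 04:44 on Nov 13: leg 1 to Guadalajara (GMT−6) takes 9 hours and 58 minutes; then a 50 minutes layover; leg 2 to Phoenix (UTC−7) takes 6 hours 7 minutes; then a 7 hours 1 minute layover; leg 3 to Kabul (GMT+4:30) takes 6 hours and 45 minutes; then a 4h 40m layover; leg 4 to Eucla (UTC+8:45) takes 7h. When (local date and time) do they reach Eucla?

09:50 on Nov 15

Convert departure to UTC: 04:44 + 2:00 = 06:44 UTC on Nov 13.
Add 9 hours 58 minutes leg 1 → 16:42 UTC.
Add 50 minutes layover in Guadalajara → 17:32 UTC.
Add 6 hours and 7 minutes leg 2 → 23:39 UTC.
Add 7 hours 1 minute layover in Phoenix → 06:40 UTC (Nov 14).
Add 6 hours 45 minutes leg 3 → 13:25 UTC.
Add 4 hours 40 minutes layover in Kabul → 18:05 UTC.
Add 7 hours leg 4 → 01:05 UTC (Nov 15).
Eucla is UTC+8:45, so local arrival = 01:05 + 8:45 = 09:50 on Nov 15.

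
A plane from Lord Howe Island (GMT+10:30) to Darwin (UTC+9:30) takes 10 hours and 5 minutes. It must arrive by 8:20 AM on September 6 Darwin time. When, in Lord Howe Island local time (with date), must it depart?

11:15 PM on Sep 5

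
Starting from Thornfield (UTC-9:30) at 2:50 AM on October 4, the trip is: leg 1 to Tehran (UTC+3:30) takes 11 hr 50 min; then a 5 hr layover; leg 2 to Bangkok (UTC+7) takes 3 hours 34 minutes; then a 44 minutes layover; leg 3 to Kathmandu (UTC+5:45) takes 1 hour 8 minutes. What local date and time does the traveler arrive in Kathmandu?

Convert departure to UTC: 2:50 AM + 9:30 = 12:20 PM UTC on Oct 4.
Add 11 hours and 50 minutes leg 1 → 12:10 AM UTC (Oct 5).
Add 5 hours layover in Tehran → 5:10 AM UTC.
Add 3 hours and 34 minutes leg 2 → 8:44 AM UTC.
Add 44 minutes layover in Bangkok → 9:28 AM UTC.
Add 1 hour and 8 minutes leg 3 → 10:36 AM UTC.
Kathmandu is UTC+5:45, so local arrival = 10:36 AM + 5:45 = 4:21 PM on Oct 5.

4:21 PM on October 5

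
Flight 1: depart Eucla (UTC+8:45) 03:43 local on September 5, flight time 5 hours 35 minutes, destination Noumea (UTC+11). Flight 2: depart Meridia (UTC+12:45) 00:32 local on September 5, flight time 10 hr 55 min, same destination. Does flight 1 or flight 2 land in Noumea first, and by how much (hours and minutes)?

the second, by 1 hour 51 minutes

Flight 1 in UTC: 03:43 − 8:45 = 18:58 on Sep 4.
+5 hours and 35 minutes → arrive 00:33 UTC on Sep 5.
Flight 2 in UTC: 00:32 − 12:45 = 11:47 on Sep 4.
+10 hours 55 minutes → arrive 22:42 UTC on Sep 4.
Flight 2 lands earlier by 1 hour 51 minutes.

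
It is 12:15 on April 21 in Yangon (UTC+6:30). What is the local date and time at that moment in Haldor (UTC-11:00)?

In UTC: 12:15 − 6:30 = 05:45 on Apr 21.
Haldor is UTC−11:00: 05:45 − 11:00 = 18:45 on Apr 20.

18:45 on April 20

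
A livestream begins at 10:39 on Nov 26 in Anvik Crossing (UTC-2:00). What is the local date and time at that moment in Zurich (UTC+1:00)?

Zurich is 3:00 ahead of Anvik Crossing.
Shift by the zone difference: 10:39 + 3:00 = 13:39 on Nov 26 in Zurich.

13:39 on Nov 26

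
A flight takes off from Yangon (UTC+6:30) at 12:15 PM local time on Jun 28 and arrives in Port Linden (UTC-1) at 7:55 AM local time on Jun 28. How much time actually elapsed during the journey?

Port Linden is 7:30 behind Yangon.
Clock-face elapsed time (ignoring zones) is −4 hours 20 minutes.
Actual elapsed = −4 hours 20 minutes + 7:30 = 3 hours 10 minutes.

3 hours 10 minutes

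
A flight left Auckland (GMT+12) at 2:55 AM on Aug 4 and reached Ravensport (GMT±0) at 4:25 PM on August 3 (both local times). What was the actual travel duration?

1 hour 30 minutes

Departure in UTC: 2:55 AM − 12:00 = 2:55 PM on Aug 3.
Arrival is already UTC: 4:25 PM on Aug 3.
Elapsed = 4:25 PM − 2:55 PM = 1 hour 30 minutes.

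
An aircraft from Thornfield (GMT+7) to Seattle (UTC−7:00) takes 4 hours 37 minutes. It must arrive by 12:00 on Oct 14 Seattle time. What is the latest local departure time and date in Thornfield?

21:23 on October 14

Target arrival in UTC: 12:00 + 7:00 = 19:00 on Oct 14.
Subtract 4 hours 37 minutes → departure 14:23 UTC on Oct 14.
Thornfield is UTC+7:00: 14:23 + 7:00 = 21:23 on Oct 14.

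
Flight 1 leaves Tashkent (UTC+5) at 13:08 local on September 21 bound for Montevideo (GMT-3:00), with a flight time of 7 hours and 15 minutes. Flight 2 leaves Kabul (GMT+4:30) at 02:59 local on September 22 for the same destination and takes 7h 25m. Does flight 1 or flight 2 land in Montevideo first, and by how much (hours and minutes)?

Flight 1 in UTC: 13:08 − 5:00 = 08:08 on Sep 21.
+7 hours 15 minutes → arrive 15:23 UTC on Sep 21.
Flight 2 in UTC: 02:59 − 4:30 = 22:29 on Sep 21.
+7 hours 25 minutes → arrive 05:54 UTC on Sep 22.
Flight 1 lands earlier by 14 hours 31 minutes.

the first, by 14 hours 31 minutes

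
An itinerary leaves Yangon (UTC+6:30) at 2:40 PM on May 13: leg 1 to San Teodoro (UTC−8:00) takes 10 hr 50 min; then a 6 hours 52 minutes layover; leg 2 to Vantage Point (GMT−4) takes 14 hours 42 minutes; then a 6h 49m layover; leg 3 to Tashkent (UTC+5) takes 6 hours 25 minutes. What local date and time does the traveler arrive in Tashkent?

10:48 AM on May 15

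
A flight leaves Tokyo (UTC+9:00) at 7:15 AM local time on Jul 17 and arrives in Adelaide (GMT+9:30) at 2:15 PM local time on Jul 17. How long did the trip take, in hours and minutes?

6 hours 30 minutes

Departure in UTC: 7:15 AM − 9:00 = 10:15 PM on Jul 16.
Arrival in UTC: 2:15 PM − 9:30 = 4:45 AM on Jul 17.
Elapsed = 4:45 AM − 10:15 PM (+1 day) = 6 hours 30 minutes.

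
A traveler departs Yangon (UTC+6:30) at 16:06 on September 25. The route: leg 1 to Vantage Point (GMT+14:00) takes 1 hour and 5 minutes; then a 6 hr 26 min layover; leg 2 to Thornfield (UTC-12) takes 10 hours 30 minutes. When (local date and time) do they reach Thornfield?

Convert departure to UTC: 16:06 − 6:30 = 09:36 UTC on Sep 25.
Add 1 hour 5 minutes leg 1 → 10:41 UTC.
Add 6 hours and 26 minutes layover in Vantage Point → 17:07 UTC.
Add 10 hours and 30 minutes leg 2 → 03:37 UTC (Sep 26).
Thornfield is UTC−12:00, so local arrival = 03:37 − 12:00 = 15:37 on Sep 25.

15:37 on September 25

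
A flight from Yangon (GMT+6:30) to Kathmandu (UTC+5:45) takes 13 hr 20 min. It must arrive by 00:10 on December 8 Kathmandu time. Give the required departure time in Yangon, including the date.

11:35 on Dec 7

Target arrival in UTC: 00:10 − 5:45 = 18:25 on Dec 7.
Subtract 13 hours and 20 minutes → departure 05:05 UTC on Dec 7.
Yangon is UTC+6:30: 05:05 + 6:30 = 11:35 on Dec 7.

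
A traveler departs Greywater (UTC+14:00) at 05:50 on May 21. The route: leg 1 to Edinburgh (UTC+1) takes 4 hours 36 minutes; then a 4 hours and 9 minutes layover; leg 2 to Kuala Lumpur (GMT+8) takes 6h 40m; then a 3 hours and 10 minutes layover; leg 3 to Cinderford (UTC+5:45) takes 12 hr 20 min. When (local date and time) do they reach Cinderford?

Convert departure to UTC: 05:50 − 14:00 = 15:50 UTC on May 20.
Add 4 hours and 36 minutes leg 1 → 20:26 UTC.
Add 4 hours and 9 minutes layover in Edinburgh → 00:35 UTC (May 21).
Add 6 hours and 40 minutes leg 2 → 07:15 UTC.
Add 3 hours and 10 minutes layover in Kuala Lumpur → 10:25 UTC.
Add 12 hours and 20 minutes leg 3 → 22:45 UTC.
Cinderford is UTC+5:45, so local arrival = 22:45 + 5:45 = 04:30 on May 22.

04:30 on May 22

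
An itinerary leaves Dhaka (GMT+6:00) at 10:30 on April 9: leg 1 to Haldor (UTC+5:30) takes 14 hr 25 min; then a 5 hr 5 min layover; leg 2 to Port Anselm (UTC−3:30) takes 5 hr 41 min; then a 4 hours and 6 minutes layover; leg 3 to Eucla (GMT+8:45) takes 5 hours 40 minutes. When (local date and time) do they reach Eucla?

00:12 on April 11

Convert departure to UTC: 10:30 − 6:00 = 04:30 UTC on Apr 9.
Add 14 hours and 25 minutes leg 1 → 18:55 UTC.
Add 5 hours and 5 minutes layover in Haldor → 00:00 UTC (Apr 10).
Add 5 hours and 41 minutes leg 2 → 05:41 UTC.
Add 4 hours and 6 minutes layover in Port Anselm → 09:47 UTC.
Add 5 hours and 40 minutes leg 3 → 15:27 UTC.
Eucla is UTC+8:45, so local arrival = 15:27 + 8:45 = 00:12 on Apr 11.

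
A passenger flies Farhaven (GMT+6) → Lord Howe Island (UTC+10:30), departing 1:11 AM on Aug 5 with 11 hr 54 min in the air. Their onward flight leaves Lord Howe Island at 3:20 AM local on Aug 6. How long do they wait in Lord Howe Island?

9 hours 45 minutes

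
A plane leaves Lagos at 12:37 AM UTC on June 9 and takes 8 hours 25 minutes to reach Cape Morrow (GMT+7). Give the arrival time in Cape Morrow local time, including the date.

Departure is given in UTC: 12:37 AM on Jun 9.
Add 8 hours 25 minutes → 9:02 AM UTC.
Cape Morrow is UTC+7:00: 9:02 AM + 7:00 = 4:02 PM on Jun 9.

4:02 PM on Jun 9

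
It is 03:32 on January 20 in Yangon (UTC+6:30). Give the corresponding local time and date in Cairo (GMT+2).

23:02 on January 19

In UTC: 03:32 − 6:30 = 21:02 on Jan 19.
Cairo is UTC+2:00: 21:02 + 2:00 = 23:02 on Jan 19.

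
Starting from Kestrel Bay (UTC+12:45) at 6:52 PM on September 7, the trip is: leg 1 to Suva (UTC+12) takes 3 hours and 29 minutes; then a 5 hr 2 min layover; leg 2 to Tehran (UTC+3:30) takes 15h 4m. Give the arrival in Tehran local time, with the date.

Convert departure to UTC: 6:52 PM − 12:45 = 6:07 AM UTC on Sep 7.
Add 3 hours 29 minutes leg 1 → 9:36 AM UTC.
Add 5 hours and 2 minutes layover in Suva → 2:38 PM UTC.
Add 15 hours and 4 minutes leg 2 → 5:42 AM UTC (Sep 8).
Tehran is UTC+3:30, so local arrival = 5:42 AM + 3:30 = 9:12 AM on Sep 8.

9:12 AM on September 8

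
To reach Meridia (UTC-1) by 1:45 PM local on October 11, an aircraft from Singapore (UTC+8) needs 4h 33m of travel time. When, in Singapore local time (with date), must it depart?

6:12 PM on October 11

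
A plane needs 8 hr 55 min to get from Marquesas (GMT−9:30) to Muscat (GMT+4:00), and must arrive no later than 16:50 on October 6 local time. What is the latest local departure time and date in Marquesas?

Target arrival in UTC: 16:50 − 4:00 = 12:50 on Oct 6.
Subtract 8 hours 55 minutes → departure 03:55 UTC on Oct 6.
Marquesas is UTC−9:30: 03:55 − 9:30 = 18:25 on Oct 5.

18:25 on October 5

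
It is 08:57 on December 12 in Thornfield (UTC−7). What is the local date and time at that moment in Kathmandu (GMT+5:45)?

Kathmandu is 12:45 ahead of Thornfield.
Shift by the zone difference: 08:57 + 12:45 = 21:42 on Dec 12 in Kathmandu.

21:42 on Dec 12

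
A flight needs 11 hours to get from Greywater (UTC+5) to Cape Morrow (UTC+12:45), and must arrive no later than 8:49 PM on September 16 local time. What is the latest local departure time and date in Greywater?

2:04 AM on September 16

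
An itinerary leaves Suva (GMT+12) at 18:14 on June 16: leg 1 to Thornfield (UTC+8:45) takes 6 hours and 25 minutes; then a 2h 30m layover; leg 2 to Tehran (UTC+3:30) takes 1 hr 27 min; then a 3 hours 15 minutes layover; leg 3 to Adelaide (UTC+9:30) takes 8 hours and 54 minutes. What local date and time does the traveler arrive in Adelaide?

14:15 on June 17

Convert departure to UTC: 18:14 − 12:00 = 06:14 UTC on Jun 16.
Add 6 hours 25 minutes leg 1 → 12:39 UTC.
Add 2 hours 30 minutes layover in Thornfield → 15:09 UTC.
Add 1 hour and 27 minutes leg 2 → 16:36 UTC.
Add 3 hours and 15 minutes layover in Tehran → 19:51 UTC.
Add 8 hours 54 minutes leg 3 → 04:45 UTC (Jun 17).
Adelaide is UTC+9:30, so local arrival = 04:45 + 9:30 = 14:15 on Jun 17.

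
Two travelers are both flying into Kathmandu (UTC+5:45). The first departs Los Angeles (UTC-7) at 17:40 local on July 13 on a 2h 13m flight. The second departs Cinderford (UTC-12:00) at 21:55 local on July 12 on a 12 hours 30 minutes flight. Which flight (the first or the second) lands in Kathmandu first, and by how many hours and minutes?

the second, by 4 hours 28 minutes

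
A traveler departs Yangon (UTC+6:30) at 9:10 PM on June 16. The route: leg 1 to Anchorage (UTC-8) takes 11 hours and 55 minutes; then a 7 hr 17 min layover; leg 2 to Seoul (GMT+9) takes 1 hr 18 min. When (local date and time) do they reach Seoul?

8:10 PM on June 17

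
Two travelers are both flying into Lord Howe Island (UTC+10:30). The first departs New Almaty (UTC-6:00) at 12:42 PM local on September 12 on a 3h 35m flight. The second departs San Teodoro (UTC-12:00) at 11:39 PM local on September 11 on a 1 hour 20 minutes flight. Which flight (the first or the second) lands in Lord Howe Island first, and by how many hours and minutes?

Flight 1 in UTC: 12:42 PM + 6:00 = 6:42 PM on Sep 12.
+3 hours 35 minutes → arrive 10:17 PM UTC on Sep 12.
Flight 2 in UTC: 11:39 PM + 12:00 = 11:39 AM on Sep 12.
+1 hour and 20 minutes → arrive 12:59 PM UTC on Sep 12.
Flight 2 lands earlier by 9 hours 18 minutes.

the second, by 9 hours 18 minutes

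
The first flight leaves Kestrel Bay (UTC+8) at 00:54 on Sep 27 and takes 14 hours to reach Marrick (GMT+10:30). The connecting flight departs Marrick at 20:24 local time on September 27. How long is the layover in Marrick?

3 hours

Convert departure to UTC: 00:54 − 8:00 = 16:54 UTC on Sep 26.
Add 14 hours flight time → 06:54 UTC (Sep 27).
Marrick is UTC+10:30, so local arrival = 06:54 + 10:30 = 17:24 on Sep 27.
Layover = 20:24 − 17:24 = 3 hours.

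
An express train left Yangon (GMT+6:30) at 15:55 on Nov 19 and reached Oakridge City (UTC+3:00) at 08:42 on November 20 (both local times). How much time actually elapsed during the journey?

Departure in UTC: 15:55 − 6:30 = 09:25 on Nov 19.
Arrival in UTC: 08:42 − 3:00 = 05:42 on Nov 20.
Elapsed = 05:42 − 09:25 (+1 day) = 20 hours 17 minutes.

20 hours 17 minutes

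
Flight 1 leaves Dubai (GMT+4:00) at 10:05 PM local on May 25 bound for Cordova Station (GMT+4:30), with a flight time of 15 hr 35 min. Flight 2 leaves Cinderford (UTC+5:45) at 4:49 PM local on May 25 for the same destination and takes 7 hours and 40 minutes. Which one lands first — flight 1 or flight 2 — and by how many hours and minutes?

the second, by 14 hours 56 minutes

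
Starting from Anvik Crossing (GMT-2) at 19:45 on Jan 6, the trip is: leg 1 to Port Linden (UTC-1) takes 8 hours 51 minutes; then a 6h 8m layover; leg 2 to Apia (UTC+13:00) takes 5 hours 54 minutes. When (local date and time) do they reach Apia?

Convert departure to UTC: 19:45 + 2:00 = 21:45 UTC on Jan 6.
Add 8 hours and 51 minutes leg 1 → 06:36 UTC (Jan 7).
Add 6 hours 8 minutes layover in Port Linden → 12:44 UTC.
Add 5 hours 54 minutes leg 2 → 18:38 UTC.
Apia is UTC+13:00, so local arrival = 18:38 + 13:00 = 07:38 on Jan 8.

07:38 on Jan 8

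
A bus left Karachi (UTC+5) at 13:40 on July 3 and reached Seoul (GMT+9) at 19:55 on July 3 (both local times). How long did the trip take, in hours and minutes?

Seoul is 4:00 ahead of Karachi.
Clock-face elapsed time (ignoring zones) is 6 hours 15 minutes.
Actual elapsed = 6 hours 15 minutes − 4:00 = 2 hours 15 minutes.

2 hours 15 minutes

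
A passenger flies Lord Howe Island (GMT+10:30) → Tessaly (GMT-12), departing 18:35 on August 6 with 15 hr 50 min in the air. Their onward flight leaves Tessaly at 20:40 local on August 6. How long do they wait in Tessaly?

Convert departure to UTC: 18:35 − 10:30 = 08:05 UTC on Aug 6.
Add 15 hours and 50 minutes flight time → 23:55 UTC.
Tessaly is UTC−12:00, so local arrival = 23:55 − 12:00 = 11:55 on Aug 6.
Layover = 20:40 − 11:55 = 8 hours 45 minutes.

8 hours 45 minutes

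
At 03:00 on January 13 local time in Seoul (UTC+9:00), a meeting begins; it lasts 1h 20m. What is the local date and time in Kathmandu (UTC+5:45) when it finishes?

Kathmandu is 3:15 behind Seoul.
After 1 hour 20 minutes it is 04:20 in Seoul.
Shift by the zone difference: 04:20 − 3:15 = 01:05 on Jan 13 in Kathmandu.

01:05 on January 13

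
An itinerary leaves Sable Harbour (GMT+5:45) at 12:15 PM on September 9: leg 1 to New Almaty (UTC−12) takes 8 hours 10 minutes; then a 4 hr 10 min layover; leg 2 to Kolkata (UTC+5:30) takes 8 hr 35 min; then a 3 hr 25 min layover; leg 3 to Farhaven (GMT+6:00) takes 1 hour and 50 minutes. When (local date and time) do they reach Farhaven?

2:40 PM on September 10

Convert departure to UTC: 12:15 PM − 5:45 = 6:30 AM UTC on Sep 9.
Add 8 hours 10 minutes leg 1 → 2:40 PM UTC.
Add 4 hours 10 minutes layover in New Almaty → 6:50 PM UTC.
Add 8 hours 35 minutes leg 2 → 3:25 AM UTC (Sep 10).
Add 3 hours 25 minutes layover in Kolkata → 6:50 AM UTC.
Add 1 hour 50 minutes leg 3 → 8:40 AM UTC.
Farhaven is UTC+6:00, so local arrival = 8:40 AM + 6:00 = 2:40 PM on Sep 10.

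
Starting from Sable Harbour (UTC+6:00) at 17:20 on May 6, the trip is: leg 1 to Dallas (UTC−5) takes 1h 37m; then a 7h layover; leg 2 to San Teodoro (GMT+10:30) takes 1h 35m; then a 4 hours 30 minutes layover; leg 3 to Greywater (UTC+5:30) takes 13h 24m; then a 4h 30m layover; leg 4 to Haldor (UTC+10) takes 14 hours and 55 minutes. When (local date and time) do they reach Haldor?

20:51 on May 8

Convert departure to UTC: 17:20 − 6:00 = 11:20 UTC on May 6.
Add 1 hour and 37 minutes leg 1 → 12:57 UTC.
Add 7 hours layover in Dallas → 19:57 UTC.
Add 1 hour 35 minutes leg 2 → 21:32 UTC.
Add 4 hours and 30 minutes layover in San Teodoro → 02:02 UTC (May 7).
Add 13 hours and 24 minutes leg 3 → 15:26 UTC.
Add 4 hours 30 minutes layover in Greywater → 19:56 UTC.
Add 14 hours 55 minutes leg 4 → 10:51 UTC (May 8).
Haldor is UTC+10:00, so local arrival = 10:51 + 10:00 = 20:51 on May 8.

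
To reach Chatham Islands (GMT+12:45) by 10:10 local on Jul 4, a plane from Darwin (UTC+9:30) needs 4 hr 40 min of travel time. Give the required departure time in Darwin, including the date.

Target arrival in UTC: 10:10 − 12:45 = 21:25 on Jul 3.
Subtract 4 hours 40 minutes → departure 16:45 UTC on Jul 3.
Darwin is UTC+9:30: 16:45 + 9:30 = 02:15 on Jul 4.

02:15 on Jul 4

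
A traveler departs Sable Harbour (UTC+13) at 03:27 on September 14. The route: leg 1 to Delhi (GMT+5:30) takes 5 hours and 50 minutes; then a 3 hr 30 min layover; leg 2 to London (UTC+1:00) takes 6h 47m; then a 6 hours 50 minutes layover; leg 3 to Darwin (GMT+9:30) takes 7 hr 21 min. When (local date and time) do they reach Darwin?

Convert departure to UTC: 03:27 − 13:00 = 14:27 UTC on Sep 13.
Add 5 hours 50 minutes leg 1 → 20:17 UTC.
Add 3 hours 30 minutes layover in Delhi → 23:47 UTC.
Add 6 hours and 47 minutes leg 2 → 06:34 UTC (Sep 14).
Add 6 hours and 50 minutes layover in London → 13:24 UTC.
Add 7 hours and 21 minutes leg 3 → 20:45 UTC.
Darwin is UTC+9:30, so local arrival = 20:45 + 9:30 = 06:15 on Sep 15.

06:15 on September 15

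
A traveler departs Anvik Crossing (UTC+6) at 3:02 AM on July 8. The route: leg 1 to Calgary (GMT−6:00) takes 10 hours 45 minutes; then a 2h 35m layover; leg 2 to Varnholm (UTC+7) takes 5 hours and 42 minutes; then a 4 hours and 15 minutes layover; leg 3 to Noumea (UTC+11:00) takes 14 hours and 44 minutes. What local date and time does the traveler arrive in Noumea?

Convert departure to UTC: 3:02 AM − 6:00 = 9:02 PM UTC on Jul 7.
Add 10 hours and 45 minutes leg 1 → 7:47 AM UTC (Jul 8).
Add 2 hours 35 minutes layover in Calgary → 10:22 AM UTC.
Add 5 hours 42 minutes leg 2 → 4:04 PM UTC.
Add 4 hours and 15 minutes layover in Varnholm → 8:19 PM UTC.
Add 14 hours and 44 minutes leg 3 → 11:03 AM UTC (Jul 9).
Noumea is UTC+11:00, so local arrival = 11:03 AM + 11:00 = 10:03 PM on Jul 9.

10:03 PM on July 9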